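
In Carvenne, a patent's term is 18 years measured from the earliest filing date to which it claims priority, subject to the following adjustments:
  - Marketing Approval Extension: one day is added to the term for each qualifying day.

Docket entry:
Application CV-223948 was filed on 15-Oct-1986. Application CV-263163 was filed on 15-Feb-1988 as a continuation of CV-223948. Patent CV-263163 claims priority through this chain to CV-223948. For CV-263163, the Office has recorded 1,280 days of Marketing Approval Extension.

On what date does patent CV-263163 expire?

April 17, 2008

Earliest priority filing: 15 October 1986.
Base term: 15 October 1986 + 18 years → 15 October 2004.
Marketing Approval Extension: +1280 days → 17 April 2008.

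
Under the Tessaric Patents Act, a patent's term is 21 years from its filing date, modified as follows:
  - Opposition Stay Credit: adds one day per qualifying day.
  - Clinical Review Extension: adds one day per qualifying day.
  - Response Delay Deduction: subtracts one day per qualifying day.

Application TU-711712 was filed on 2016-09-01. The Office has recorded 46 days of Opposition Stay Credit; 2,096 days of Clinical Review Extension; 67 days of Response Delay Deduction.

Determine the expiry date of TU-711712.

Base term: filing date + 21 years → 1 September 2037.
Opposition Stay Credit: +46 days → 17 October 2037.
Clinical Review Extension: +2096 days → 14 July 2043.
Response Delay Deduction: −67 days → 8 May 2043.

May 8, 2043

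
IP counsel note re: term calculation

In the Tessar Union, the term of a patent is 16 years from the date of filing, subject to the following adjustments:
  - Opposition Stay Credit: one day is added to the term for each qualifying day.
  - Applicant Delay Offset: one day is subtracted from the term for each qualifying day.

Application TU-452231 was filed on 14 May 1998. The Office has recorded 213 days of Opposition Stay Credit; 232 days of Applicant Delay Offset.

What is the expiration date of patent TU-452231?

Base term: filing date + 16 years → 14 May 2014.
Opposition Stay Credit: +213 days → 13 December 2014.
Applicant Delay Offset: −232 days → 25 April 2014.

2014-04-25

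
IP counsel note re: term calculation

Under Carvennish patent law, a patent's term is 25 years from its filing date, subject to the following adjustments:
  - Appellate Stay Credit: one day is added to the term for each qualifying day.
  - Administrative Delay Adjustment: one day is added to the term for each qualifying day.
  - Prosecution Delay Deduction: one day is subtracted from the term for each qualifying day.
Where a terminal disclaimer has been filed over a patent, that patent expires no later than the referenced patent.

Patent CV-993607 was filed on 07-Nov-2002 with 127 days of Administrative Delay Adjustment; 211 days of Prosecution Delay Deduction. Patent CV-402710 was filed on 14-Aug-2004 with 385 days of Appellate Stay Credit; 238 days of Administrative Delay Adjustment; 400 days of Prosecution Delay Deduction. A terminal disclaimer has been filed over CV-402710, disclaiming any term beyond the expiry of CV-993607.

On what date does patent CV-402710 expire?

August 15, 2027

Natural term of CV-402710:
  Base: filing + 25 years → 14 August 2029.
  Appellate Stay Credit: +385 days → 3 September 2030.
  Administrative Delay Adjustment: +238 days → 29 April 2031.
  Prosecution Delay Deduction: −400 days → 25 March 2030.
Expiry of referenced patent CV-993607:
  Base: filing + 25 years → 7 November 2027.
  Administrative Delay Adjustment: +127 days → 13 March 2028.
  Prosecution Delay Deduction: −211 days → 15 August 2027.
Terminal disclaimer: CV-402710 expires on the earlier of 25 March 2030 and 15 August 2027.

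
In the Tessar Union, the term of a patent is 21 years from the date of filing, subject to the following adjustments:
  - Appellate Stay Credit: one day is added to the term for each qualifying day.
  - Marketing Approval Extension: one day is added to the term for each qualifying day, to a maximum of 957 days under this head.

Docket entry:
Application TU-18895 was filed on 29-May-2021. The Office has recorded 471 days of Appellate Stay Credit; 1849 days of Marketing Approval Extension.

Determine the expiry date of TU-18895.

Base term: filing date + 21 years → 29 May 2042.
Appellate Stay Credit: +471 days → 12 September 2043.
Marketing Approval Extension: 1849 days claimed exceeds the 957-day cap, so +957 days → 26 April 2046.

April 26, 2046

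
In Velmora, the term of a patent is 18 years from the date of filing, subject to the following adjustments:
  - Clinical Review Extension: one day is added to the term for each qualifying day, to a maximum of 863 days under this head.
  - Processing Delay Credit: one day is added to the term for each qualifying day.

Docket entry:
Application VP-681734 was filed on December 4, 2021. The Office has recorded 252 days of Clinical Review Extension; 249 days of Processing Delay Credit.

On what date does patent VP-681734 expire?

April 18, 2041

Base term: filing date + 18 years → 4 December 2039.
Clinical Review Extension: 252 days (within the 863-day cap) → +252 days → 12 August 2040.
Processing Delay Credit: +249 days → 18 April 2041.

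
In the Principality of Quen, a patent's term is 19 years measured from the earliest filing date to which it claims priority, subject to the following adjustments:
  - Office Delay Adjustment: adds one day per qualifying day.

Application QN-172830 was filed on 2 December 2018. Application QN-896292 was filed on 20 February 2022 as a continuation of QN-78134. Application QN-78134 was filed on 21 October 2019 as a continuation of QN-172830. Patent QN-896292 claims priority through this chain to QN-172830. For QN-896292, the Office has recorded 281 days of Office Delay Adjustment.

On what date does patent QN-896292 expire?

Earliest priority filing: 2 December 2018.
Base term: 2 December 2018 + 19 years → 2 December 2037.
Office Delay Adjustment: +281 days → 9 September 2038.

2038-09-09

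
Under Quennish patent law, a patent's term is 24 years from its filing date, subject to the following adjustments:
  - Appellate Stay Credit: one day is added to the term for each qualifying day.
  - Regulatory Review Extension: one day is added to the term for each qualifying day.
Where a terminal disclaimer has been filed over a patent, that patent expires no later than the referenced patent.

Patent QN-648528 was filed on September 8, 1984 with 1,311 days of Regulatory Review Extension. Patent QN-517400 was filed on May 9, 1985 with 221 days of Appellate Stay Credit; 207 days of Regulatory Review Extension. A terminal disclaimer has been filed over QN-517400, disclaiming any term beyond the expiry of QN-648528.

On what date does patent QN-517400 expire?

Natural term of QN-517400:
  Base: filing + 24 years → 9 May 2009.
  Appellate Stay Credit: +221 days → 16 December 2009.
  Regulatory Review Extension: +207 days → 11 July 2010.
Expiry of referenced patent QN-648528:
  Base: filing + 24 years → 8 September 2008.
  Regulatory Review Extension: +1311 days → 11 April 2012.
Terminal disclaimer: QN-517400 expires on the earlier of 11 July 2010 and 11 April 2012.

2010-07-11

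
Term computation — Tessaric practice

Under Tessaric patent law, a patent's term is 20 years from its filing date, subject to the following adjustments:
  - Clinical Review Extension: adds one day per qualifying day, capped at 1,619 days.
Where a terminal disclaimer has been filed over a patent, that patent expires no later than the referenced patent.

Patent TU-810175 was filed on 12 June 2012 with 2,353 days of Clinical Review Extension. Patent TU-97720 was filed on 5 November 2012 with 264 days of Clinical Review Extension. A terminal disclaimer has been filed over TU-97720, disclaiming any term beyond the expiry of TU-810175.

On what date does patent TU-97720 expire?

2033-07-27

Natural term of TU-97720:
  Base: filing + 20 years → 5 November 2032.
  Clinical Review Extension: 264 days (within the 1619-day cap) → +264 days → 27 July 2033.
Expiry of referenced patent TU-810175:
  Base: filing + 20 years → 12 June 2032.
  Clinical Review Extension: 2353 days claimed exceeds the 1619-day cap, so +1619 days → 17 November 2036.
Terminal disclaimer: TU-97720 expires on the earlier of 27 July 2033 and 17 November 2036.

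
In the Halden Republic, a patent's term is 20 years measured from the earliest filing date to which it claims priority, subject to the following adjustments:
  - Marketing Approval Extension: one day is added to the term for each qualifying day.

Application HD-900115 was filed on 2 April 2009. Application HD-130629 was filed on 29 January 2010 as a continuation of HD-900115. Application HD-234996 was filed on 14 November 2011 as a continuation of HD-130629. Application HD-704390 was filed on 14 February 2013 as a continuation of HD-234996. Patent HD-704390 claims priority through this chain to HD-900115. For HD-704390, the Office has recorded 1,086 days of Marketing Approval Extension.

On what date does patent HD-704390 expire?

March 23, 2032

Earliest priority filing: 2 April 2009.
Base term: 2 April 2009 + 20 years → 2 April 2029.
Marketing Approval Extension: +1086 days → 23 March 2032.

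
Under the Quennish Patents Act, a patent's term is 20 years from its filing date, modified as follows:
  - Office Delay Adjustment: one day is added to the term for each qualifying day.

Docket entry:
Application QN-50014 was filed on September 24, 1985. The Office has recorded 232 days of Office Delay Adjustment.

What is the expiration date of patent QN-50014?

2006-05-14

Base term: filing date + 20 years → 24 September 2005.
Office Delay Adjustment: +232 days → 14 May 2006.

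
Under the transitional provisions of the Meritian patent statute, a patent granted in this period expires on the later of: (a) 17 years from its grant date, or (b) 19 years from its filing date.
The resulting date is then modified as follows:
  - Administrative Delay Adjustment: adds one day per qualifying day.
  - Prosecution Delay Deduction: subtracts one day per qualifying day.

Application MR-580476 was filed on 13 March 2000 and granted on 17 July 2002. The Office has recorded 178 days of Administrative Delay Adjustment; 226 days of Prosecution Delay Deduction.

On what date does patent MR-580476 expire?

(a) grant + 17 years → 17 July 2019.
(b) filing + 19 years → 13 March 2019.
Later of the two: 17 July 2019.
Administrative Delay Adjustment: +178 days → 11 January 2020.
Prosecution Delay Deduction: −226 days → 30 May 2019.

2019-05-30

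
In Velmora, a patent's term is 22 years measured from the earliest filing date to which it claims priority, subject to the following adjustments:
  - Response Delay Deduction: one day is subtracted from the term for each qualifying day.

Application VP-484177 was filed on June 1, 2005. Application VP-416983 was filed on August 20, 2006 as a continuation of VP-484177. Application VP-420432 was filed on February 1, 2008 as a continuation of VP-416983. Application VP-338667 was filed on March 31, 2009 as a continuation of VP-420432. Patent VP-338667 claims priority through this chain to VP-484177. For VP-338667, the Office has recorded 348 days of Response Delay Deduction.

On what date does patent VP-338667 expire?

Earliest priority filing: 1 June 2005.
Base term: 1 June 2005 + 22 years → 1 June 2027.
Response Delay Deduction: −348 days → 18 June 2026.

June 18, 2026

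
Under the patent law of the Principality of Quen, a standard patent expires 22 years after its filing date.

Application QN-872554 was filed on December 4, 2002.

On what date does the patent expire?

December 4, 2024

Filing date + 22 years → 4 December 2024.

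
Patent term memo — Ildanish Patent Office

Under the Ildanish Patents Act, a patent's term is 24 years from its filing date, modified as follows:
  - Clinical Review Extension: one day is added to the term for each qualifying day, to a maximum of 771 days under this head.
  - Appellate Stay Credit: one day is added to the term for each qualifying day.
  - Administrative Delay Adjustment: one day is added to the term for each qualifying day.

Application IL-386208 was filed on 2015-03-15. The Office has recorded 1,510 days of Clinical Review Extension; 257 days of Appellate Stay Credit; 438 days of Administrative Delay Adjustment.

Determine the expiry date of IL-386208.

Base term: filing date + 24 years → 15 March 2039.
Clinical Review Extension: 1510 days claimed exceeds the 771-day cap, so +771 days → 24 April 2041.
Appellate Stay Credit: +257 days → 6 January 2042.
Administrative Delay Adjustment: +438 days → 20 March 2043.

2043-03-20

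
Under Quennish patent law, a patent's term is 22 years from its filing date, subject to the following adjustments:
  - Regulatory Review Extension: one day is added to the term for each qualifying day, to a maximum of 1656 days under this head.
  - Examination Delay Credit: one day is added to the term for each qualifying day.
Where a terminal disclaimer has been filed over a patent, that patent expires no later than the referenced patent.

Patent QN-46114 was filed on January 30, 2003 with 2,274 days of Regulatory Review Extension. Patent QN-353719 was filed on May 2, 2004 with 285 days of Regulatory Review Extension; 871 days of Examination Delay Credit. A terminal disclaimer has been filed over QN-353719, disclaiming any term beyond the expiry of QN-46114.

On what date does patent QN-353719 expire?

Natural term of QN-353719:
  Base: filing + 22 years → 2 May 2026.
  Regulatory Review Extension: 285 days (within the 1656-day cap) → +285 days → 11 February 2027.
  Examination Delay Credit: +871 days → 1 July 2029.
Expiry of referenced patent QN-46114:
  Base: filing + 22 years → 30 January 2025.
  Regulatory Review Extension: 2274 days claimed exceeds the 1656-day cap, so +1656 days → 13 August 2029.
Terminal disclaimer: QN-353719 expires on the earlier of 1 July 2029 and 13 August 2029.

2029-07-01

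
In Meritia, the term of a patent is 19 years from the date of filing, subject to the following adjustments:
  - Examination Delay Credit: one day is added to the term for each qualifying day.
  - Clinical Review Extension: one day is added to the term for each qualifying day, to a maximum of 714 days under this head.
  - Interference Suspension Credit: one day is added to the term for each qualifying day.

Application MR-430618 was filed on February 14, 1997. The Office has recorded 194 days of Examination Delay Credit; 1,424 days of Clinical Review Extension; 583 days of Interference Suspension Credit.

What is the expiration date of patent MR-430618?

Base term: filing date + 19 years → 14 February 2016.
Examination Delay Credit: +194 days → 26 August 2016.
Clinical Review Extension: 1424 days claimed exceeds the 714-day cap, so +714 days → 10 August 2018.
Interference Suspension Credit: +583 days → 15 March 2020.

2020-03-15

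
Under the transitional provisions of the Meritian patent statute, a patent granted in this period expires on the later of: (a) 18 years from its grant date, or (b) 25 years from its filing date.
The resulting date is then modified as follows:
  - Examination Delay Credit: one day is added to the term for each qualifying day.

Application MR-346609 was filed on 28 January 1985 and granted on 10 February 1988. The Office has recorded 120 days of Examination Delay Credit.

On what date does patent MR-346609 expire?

(a) grant + 18 years → 10 February 2006.
(b) filing + 25 years → 28 January 2010.
Later of the two: 28 January 2010.
Examination Delay Credit: +120 days → 28 May 2010.

2010-05-28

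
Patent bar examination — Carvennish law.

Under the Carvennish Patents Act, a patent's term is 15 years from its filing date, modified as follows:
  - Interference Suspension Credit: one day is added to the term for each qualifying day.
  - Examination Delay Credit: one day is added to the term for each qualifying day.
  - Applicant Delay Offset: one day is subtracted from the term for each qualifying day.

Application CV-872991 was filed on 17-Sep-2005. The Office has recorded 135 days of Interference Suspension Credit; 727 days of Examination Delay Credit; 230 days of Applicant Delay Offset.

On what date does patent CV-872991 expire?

Base term: filing date + 15 years → 17 September 2020.
Interference Suspension Credit: +135 days → 30 January 2021.
Examination Delay Credit: +727 days → 27 January 2023.
Applicant Delay Offset: −230 days → 11 June 2022.

2022-06-11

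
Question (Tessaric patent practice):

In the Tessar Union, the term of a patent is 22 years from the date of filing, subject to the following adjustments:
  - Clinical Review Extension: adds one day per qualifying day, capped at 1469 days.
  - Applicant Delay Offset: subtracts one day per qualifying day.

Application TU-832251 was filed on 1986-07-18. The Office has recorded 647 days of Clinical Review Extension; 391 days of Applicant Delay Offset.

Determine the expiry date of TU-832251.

Base term: filing date + 22 years → 18 July 2008.
Clinical Review Extension: 647 days (within the 1469-day cap) → +647 days → 26 April 2010.
Applicant Delay Offset: −391 days → 31 March 2009.

2009-03-31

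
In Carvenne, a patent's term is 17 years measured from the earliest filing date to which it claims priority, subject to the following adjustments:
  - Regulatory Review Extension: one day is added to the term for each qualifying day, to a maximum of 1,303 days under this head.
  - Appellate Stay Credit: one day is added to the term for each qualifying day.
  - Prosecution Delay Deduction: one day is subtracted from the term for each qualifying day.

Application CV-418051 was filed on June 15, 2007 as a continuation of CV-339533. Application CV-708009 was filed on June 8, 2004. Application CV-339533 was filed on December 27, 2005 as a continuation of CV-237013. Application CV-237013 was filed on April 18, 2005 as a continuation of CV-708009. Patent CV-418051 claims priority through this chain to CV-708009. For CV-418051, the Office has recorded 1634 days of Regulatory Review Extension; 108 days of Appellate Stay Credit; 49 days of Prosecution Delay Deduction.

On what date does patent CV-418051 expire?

Earliest priority filing: 8 June 2004.
Base term: 8 June 2004 + 17 years → 8 June 2021.
Regulatory Review Extension: 1634 days claimed exceeds the 1303-day cap, so +1303 days → 1 January 2025.
Appellate Stay Credit: +108 days → 19 April 2025.
Prosecution Delay Deduction: −49 days → 1 March 2025.

March 1, 2025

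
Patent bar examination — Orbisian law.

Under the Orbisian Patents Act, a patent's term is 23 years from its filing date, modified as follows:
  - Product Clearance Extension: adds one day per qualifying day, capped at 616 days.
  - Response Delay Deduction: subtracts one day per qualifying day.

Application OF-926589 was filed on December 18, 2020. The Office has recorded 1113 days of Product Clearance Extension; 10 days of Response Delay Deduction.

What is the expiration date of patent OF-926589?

August 15, 2045

Base term: filing date + 23 years → 18 December 2043.
Product Clearance Extension: 1113 days claimed exceeds the 616-day cap, so +616 days → 25 August 2045.
Response Delay Deduction: −10 days → 15 August 2045.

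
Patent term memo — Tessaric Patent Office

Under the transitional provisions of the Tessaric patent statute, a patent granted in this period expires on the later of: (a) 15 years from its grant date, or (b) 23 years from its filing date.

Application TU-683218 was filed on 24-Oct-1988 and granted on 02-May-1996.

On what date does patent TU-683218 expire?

(a) grant + 15 years → 2 May 2011.
(b) filing + 23 years → 24 October 2011.
Later of the two: 24 October 2011.

2011-10-24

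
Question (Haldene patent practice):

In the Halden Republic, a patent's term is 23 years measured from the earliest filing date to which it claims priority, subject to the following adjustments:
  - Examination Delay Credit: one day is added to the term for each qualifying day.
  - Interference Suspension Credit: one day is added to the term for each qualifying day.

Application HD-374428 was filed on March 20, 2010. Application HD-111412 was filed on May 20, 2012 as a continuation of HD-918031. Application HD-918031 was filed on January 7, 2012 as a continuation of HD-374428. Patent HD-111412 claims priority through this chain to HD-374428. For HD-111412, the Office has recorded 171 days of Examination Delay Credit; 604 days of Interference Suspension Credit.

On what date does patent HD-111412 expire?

Earliest priority filing: 20 March 2010.
Base term: 20 March 2010 + 23 years → 20 March 2033.
Examination Delay Credit: +171 days → 7 September 2033.
Interference Suspension Credit: +604 days → 4 May 2035.

May 4, 2035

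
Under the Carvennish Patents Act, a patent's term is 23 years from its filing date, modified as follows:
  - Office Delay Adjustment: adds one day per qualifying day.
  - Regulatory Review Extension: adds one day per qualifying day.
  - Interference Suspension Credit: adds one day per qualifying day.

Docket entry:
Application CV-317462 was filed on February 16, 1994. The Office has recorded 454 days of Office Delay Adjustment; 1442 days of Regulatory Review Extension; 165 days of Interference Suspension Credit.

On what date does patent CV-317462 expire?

Base term: filing date + 23 years → 16 February 2017.
Office Delay Adjustment: +454 days → 16 May 2018.
Regulatory Review Extension: +1442 days → 27 April 2022.
Interference Suspension Credit: +165 days → 9 October 2022.

October 9, 2022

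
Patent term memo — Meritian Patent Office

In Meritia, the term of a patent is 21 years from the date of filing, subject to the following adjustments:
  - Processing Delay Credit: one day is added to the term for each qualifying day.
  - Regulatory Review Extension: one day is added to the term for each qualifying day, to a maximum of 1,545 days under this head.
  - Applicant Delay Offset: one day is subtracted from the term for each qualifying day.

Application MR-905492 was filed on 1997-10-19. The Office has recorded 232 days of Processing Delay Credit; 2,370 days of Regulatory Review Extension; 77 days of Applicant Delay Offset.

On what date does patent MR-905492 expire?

Base term: filing date + 21 years → 19 October 2018.
Processing Delay Credit: +232 days → 8 June 2019.
Regulatory Review Extension: 2370 days claimed exceeds the 1545-day cap, so +1545 days → 31 August 2023.
Applicant Delay Offset: −77 days → 15 June 2023.

2023-06-15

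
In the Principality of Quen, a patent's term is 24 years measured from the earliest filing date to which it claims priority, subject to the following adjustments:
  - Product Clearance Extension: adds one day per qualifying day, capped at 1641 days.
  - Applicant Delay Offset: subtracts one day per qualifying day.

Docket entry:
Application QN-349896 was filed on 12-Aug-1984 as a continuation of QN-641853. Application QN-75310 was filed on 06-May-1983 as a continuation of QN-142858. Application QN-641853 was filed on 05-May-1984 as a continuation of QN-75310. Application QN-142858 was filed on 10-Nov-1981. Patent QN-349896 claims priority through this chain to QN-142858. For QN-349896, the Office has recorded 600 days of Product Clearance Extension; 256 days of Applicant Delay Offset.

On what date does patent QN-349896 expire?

October 20, 2006

Earliest priority filing: 10 November 1981.
Base term: 10 November 1981 + 24 years → 10 November 2005.
Product Clearance Extension: 600 days (within the 1641-day cap) → +600 days → 3 July 2007.
Applicant Delay Offset: −256 days → 20 October 2006.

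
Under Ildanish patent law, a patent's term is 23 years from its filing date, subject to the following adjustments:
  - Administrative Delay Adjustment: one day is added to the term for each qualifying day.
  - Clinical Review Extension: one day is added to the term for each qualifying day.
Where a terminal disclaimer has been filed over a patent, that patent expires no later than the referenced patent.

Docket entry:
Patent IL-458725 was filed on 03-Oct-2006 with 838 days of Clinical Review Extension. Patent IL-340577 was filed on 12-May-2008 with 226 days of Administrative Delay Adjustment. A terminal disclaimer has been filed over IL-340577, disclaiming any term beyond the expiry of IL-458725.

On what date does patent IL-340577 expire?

Natural term of IL-340577:
  Base: filing + 23 years → 12 May 2031.
  Administrative Delay Adjustment: +226 days → 24 December 2031.
Expiry of referenced patent IL-458725:
  Base: filing + 23 years → 3 October 2029.
  Clinical Review Extension: +838 days → 19 January 2032.
Terminal disclaimer: IL-340577 expires on the earlier of 24 December 2031 and 19 January 2032.

2031-12-24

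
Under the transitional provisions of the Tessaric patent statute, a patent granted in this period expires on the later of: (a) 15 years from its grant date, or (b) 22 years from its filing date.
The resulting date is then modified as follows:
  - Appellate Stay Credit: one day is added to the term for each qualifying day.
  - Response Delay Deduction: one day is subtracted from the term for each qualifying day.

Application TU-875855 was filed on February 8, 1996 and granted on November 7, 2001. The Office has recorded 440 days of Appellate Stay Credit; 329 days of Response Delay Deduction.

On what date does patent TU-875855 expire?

(a) grant + 15 years → 7 November 2016.
(b) filing + 22 years → 8 February 2018.
Later of the two: 8 February 2018.
Appellate Stay Credit: +440 days → 24 April 2019.
Response Delay Deduction: −329 days → 30 May 2018.

2018-05-30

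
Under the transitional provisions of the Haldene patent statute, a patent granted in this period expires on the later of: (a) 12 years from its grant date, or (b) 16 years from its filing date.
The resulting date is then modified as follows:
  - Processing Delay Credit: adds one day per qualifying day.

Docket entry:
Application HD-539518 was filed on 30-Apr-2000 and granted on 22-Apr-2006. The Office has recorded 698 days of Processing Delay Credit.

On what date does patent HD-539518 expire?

(a) grant + 12 years → 22 April 2018.
(b) filing + 16 years → 30 April 2016.
Later of the two: 22 April 2018.
Processing Delay Credit: +698 days → 20 March 2020.

2020-03-20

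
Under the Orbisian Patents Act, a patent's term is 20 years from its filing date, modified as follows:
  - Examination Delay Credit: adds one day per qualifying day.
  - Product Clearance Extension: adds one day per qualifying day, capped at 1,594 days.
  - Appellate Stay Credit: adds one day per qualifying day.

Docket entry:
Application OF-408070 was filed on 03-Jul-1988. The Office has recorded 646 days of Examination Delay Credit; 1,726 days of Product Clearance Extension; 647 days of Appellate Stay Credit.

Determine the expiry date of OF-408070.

Base term: filing date + 20 years → 3 July 2008.
Examination Delay Credit: +646 days → 10 April 2010.
Product Clearance Extension: 1726 days claimed exceeds the 1594-day cap, so +1594 days → 21 August 2014.
Appellate Stay Credit: +647 days → 29 May 2016.

May 29, 2016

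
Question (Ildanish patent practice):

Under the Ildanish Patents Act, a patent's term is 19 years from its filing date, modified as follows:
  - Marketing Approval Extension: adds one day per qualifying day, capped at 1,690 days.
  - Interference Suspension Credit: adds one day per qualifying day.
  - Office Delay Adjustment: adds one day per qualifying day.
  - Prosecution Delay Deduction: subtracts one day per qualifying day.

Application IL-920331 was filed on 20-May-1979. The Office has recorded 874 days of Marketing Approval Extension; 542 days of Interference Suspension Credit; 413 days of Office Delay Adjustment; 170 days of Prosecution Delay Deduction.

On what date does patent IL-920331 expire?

Base term: filing date + 19 years → 20 May 1998.
Marketing Approval Extension: 874 days (within the 1690-day cap) → +874 days → 10 October 2000.
Interference Suspension Credit: +542 days → 5 April 2002.
Office Delay Adjustment: +413 days → 23 May 2003.
Prosecution Delay Deduction: −170 days → 4 December 2002.

December 4, 2002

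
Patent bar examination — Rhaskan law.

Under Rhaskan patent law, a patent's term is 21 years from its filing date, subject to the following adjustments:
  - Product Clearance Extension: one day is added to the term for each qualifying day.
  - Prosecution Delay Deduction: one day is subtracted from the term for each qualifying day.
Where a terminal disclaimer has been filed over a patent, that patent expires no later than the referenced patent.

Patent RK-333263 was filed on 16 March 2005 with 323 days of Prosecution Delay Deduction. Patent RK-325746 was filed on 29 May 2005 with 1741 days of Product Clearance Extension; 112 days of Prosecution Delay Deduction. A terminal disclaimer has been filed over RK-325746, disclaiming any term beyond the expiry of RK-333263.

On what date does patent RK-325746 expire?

Natural term of RK-325746:
  Base: filing + 21 years → 29 May 2026.
  Product Clearance Extension: +1741 days → 5 March 2031.
  Prosecution Delay Deduction: −112 days → 13 November 2030.
Expiry of referenced patent RK-333263:
  Base: filing + 21 years → 16 March 2026.
  Prosecution Delay Deduction: −323 days → 27 April 2025.
Terminal disclaimer: RK-325746 expires on the earlier of 13 November 2030 and 27 April 2025.

April 27, 2025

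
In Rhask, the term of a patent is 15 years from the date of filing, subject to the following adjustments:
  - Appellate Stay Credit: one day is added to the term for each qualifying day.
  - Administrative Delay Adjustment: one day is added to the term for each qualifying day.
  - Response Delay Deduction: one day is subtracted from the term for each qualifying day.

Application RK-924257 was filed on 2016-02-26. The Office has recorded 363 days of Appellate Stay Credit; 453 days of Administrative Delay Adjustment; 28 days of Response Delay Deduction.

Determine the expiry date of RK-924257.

April 24, 2033

Base term: filing date + 15 years → 26 February 2031.
Appellate Stay Credit: +363 days → 24 February 2032.
Administrative Delay Adjustment: +453 days → 22 May 2033.
Response Delay Deduction: −28 days → 24 April 2033.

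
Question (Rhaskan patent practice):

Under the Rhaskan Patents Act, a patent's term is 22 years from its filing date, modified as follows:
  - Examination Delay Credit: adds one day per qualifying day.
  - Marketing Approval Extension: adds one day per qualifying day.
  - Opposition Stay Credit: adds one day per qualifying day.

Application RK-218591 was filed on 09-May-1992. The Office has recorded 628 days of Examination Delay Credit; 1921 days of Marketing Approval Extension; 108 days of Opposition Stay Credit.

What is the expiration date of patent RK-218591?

August 17, 2021

Base term: filing date + 22 years → 9 May 2014.
Examination Delay Credit: +628 days → 27 January 2016.
Marketing Approval Extension: +1921 days → 1 May 2021.
Opposition Stay Credit: +108 days → 17 August 2021.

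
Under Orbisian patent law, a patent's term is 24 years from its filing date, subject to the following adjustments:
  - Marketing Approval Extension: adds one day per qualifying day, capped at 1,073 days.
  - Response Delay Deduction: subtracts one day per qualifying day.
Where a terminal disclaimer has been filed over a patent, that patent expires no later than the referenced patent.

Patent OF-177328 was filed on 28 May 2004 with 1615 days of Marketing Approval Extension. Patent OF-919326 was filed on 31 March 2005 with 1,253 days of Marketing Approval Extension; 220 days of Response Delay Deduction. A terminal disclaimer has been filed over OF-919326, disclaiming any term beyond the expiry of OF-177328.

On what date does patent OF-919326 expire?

2031-05-06

Natural term of OF-919326:
  Base: filing + 24 years → 31 March 2029.
  Marketing Approval Extension: 1253 days claimed exceeds the 1073-day cap, so +1073 days → 8 March 2032.
  Response Delay Deduction: −220 days → 1 August 2031.
Expiry of referenced patent OF-177328:
  Base: filing + 24 years → 28 May 2028.
  Marketing Approval Extension: 1615 days claimed exceeds the 1073-day cap, so +1073 days → 6 May 2031.
Terminal disclaimer: OF-919326 expires on the earlier of 1 August 2031 and 6 May 2031.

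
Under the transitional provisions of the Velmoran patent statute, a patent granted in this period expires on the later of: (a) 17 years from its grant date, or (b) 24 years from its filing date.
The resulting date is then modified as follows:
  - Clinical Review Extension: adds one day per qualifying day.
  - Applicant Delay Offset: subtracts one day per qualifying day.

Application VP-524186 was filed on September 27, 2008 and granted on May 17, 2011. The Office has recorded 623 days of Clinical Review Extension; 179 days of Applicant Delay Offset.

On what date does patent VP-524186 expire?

(a) grant + 17 years → 17 May 2028.
(b) filing + 24 years → 27 September 2032.
Later of the two: 27 September 2032.
Clinical Review Extension: +623 days → 12 June 2034.
Applicant Delay Offset: −179 days → 15 December 2033.

2033-12-15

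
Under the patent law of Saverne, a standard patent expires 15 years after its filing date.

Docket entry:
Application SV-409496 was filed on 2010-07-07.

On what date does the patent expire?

Filing date + 15 years → 7 July 2025.

2025-07-07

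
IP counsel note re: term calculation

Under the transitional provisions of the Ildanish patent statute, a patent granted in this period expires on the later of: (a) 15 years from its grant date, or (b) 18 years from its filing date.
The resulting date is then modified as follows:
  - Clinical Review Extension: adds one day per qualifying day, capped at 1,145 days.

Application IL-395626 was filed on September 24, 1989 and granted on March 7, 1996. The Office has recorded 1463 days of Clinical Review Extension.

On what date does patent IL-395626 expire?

2014-04-25

(a) grant + 15 years → 7 March 2011.
(b) filing + 18 years → 24 September 2007.
Later of the two: 7 March 2011.
Clinical Review Extension: 1463 days claimed exceeds the 1145-day cap, so +1145 days → 25 April 2014.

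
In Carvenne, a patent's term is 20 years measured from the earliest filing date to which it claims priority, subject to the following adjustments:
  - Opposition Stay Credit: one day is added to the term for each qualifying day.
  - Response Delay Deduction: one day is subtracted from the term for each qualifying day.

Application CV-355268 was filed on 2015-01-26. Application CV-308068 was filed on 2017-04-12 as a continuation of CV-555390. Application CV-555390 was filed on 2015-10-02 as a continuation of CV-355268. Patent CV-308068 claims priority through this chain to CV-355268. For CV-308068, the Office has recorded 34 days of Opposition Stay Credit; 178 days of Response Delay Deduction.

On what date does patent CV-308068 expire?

Earliest priority filing: 26 January 2015.
Base term: 26 January 2015 + 20 years → 26 January 2035.
Opposition Stay Credit: +34 days → 1 March 2035.
Response Delay Deduction: −178 days → 4 September 2034.

September 4, 2034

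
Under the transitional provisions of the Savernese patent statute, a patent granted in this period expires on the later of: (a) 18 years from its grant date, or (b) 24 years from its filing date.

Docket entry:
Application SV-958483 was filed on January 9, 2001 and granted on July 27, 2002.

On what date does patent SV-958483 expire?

(a) grant + 18 years → 27 July 2020.
(b) filing + 24 years → 9 January 2025.
Later of the two: 9 January 2025.

January 9, 2025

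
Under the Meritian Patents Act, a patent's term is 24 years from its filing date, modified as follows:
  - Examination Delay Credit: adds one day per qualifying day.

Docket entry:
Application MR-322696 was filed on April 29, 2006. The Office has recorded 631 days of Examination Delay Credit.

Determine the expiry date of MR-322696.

Base term: filing date + 24 years → 29 April 2030.
Examination Delay Credit: +631 days → 20 January 2032.

2032-01-20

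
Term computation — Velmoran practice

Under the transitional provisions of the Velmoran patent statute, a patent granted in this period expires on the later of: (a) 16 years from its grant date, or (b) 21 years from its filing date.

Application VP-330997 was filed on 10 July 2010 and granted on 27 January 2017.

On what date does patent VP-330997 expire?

(a) grant + 16 years → 27 January 2033.
(b) filing + 21 years → 10 July 2031.
Later of the two: 27 January 2033.

January 27, 2033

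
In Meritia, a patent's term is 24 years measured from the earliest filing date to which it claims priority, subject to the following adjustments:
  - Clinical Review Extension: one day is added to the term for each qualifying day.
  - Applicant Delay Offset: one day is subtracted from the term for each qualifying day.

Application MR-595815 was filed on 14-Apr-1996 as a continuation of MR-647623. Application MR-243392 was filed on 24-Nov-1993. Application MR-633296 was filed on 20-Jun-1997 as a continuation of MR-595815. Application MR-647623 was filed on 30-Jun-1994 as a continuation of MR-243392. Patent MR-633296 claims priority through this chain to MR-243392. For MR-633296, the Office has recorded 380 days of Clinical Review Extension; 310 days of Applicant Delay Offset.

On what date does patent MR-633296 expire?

2018-02-02

Earliest priority filing: 24 November 1993.
Base term: 24 November 1993 + 24 years → 24 November 2017.
Clinical Review Extension: +380 days → 9 December 2018.
Applicant Delay Offset: −310 days → 2 February 2018.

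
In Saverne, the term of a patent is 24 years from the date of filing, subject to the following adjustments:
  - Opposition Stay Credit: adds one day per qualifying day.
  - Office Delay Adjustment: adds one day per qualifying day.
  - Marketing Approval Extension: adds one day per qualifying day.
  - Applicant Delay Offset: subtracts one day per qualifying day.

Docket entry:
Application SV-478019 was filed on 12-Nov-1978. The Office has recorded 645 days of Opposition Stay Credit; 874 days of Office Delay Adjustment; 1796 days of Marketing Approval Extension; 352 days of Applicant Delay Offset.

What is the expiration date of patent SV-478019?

Base term: filing date + 24 years → 12 November 2002.
Opposition Stay Credit: +645 days → 18 August 2004.
Office Delay Adjustment: +874 days → 9 January 2007.
Marketing Approval Extension: +1796 days → 10 December 2011.
Applicant Delay Offset: −352 days → 23 December 2010.

December 23, 2010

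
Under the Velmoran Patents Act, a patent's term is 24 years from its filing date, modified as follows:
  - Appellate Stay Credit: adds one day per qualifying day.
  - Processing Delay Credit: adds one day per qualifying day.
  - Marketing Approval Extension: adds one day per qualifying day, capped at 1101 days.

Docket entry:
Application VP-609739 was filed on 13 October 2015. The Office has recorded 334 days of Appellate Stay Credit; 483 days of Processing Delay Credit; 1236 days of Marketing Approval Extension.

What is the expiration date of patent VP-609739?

Base term: filing date + 24 years → 13 October 2039.
Appellate Stay Credit: +334 days → 11 September 2040.
Processing Delay Credit: +483 days → 7 January 2042.
Marketing Approval Extension: 1236 days claimed exceeds the 1101-day cap, so +1101 days → 12 January 2045.

2045-01-12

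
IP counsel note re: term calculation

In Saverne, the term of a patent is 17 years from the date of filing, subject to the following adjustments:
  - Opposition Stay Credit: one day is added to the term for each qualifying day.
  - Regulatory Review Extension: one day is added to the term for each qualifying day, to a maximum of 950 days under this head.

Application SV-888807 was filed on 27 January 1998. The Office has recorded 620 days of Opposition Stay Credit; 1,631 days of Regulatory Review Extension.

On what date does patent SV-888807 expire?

2019-05-16

Base term: filing date + 17 years → 27 January 2015.
Opposition Stay Credit: +620 days → 8 October 2016.
Regulatory Review Extension: 1631 days claimed exceeds the 950-day cap, so +950 days → 16 May 2019.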